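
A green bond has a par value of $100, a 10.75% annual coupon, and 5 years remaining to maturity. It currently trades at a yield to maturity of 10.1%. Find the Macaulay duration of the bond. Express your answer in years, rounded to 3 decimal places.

4.131 years

Periodic yield y = 0.101. Discount each cash flow and weight by its year:
  t   CF        PV=CF/(1+0.101)^t    t·PV
  1        10.75         9.7639         9.7639
  2        10.75         8.8682        17.7363
  3        10.75         8.0546        24.1639
  4        10.75         7.3158        29.2630
  5       110.75        68.4553       342.2765
  Σ                    102.4577       423.2037
Price P = Σ PV = 102.4577.
Macaulay duration = Σ(t·PV) / P = 423.2037 / 102.4577 = 4.13052 years.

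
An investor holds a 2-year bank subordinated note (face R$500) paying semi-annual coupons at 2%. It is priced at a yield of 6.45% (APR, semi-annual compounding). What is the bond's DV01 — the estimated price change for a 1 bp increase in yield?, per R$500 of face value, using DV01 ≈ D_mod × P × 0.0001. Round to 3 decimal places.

Periodic yield y = 0.03225.
  t   CF        PV=CF/(1+0.03225)^t    t·PV
  1         5.00         4.8438         4.8438
  2         5.00         4.6925         9.3849
  3         5.00         4.5459        13.6376
  4       505.00       444.7867     1,779.1469
  Σ                    458.8688     1,807.0131
P = 458.8688; D_Mac = 3.93797 half-year periods = 1.96899 yrs; D_mod = 1.90747 yrs.
DV01 ≈ 1.90747 × 458.8688 × 0.0001 = 0.087528.

R$0.088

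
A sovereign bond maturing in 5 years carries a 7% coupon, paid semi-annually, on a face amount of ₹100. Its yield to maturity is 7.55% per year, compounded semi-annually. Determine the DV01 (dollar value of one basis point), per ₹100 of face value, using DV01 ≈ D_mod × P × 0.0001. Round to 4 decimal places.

₹0.0404

Periodic yield y = 0.03775.
  t   CF        PV=CF/(1+0.03775)^t    t·PV
  1         3.50         3.3727         3.3727
  2         3.50         3.2500         6.5000
  3         3.50         3.1318         9.3953
  4         3.50         3.0178        12.0714
  5         3.50         2.9081        14.5403
  6         3.50         2.8023        16.8137
  7         3.50         2.7003        18.9024
  8         3.50         2.6021        20.8169
  9         3.50         2.5075        22.5671
  10      103.50        71.4518       714.5176
  Σ                     97.7443       839.4974
P = 97.7443; D_Mac = 8.58871 half-year periods = 4.29435 yrs; D_mod = 4.13814 yrs.
DV01 ≈ 4.13814 × 97.7443 × 0.0001 = 0.040448.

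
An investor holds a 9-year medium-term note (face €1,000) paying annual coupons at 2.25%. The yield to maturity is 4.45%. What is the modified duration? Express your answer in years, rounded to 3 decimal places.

7.815 years

Periodic yield y = 0.0445. First find Macaulay duration:
  t   CF        PV=CF/(1+0.0445)^t    t·PV
  1        22.50        21.5414        21.5414
  2        22.50        20.6237        41.2473
  3        22.50        19.7450        59.2350
  4        22.50        18.9038        75.6151
  5        22.50        18.0984        90.4920
  6        22.50        17.3273       103.9640
  7        22.50        16.5891       116.1239
  8        22.50        15.8824       127.0589
  9     1,022.50       691.0148     6,219.1328
  Σ                    839.7258     6,854.4104
P = 839.7258; Macaulay duration = 6,854.4104 / 839.7258 = 8.16268 years.
Modified duration = D_Mac / (1 + y) = 8.16268 / 1.0445 = 7.81491 years.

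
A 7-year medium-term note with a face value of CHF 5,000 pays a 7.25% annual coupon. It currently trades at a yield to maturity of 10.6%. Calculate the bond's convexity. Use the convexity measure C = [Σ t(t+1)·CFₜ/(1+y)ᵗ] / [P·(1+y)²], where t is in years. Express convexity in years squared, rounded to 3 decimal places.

With y = 0.106:
  t   CF        PV=CF/(1+0.106)^t    t·PV        t(t+1)·PV
  1       362.50       327.7577       327.7577         655.5154
  2       362.50       296.3451       592.6902       1,778.0706
  3       362.50       267.9431       803.8294       3,215.3176
  4       362.50       242.2632       969.0529       4,845.2646
  5       362.50       219.0445     1,095.2226       6,571.3354
  6       362.50       198.0511     1,188.3066       8,318.1460
  7     5,362.50     2,648.9967    18,542.9769     148,343.8149
  Σ                  4,200.4015    23,519.8362     173,727.4645
P = 4,200.4015.
Convexity = Σ t(t+1)·PV / [P·(1+y)²] = 173,727.4645 / (4,200.4015 × 1.223236) = 33.81173.

33.812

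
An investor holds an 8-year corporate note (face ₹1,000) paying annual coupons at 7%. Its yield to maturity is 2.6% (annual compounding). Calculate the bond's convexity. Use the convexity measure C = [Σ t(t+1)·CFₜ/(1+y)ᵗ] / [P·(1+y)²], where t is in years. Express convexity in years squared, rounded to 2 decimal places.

With y = 0.026:
  t   CF        PV=CF/(1+0.026)^t    t·PV        t(t+1)·PV
  1        70.00        68.2261        68.2261         136.4522
  2        70.00        66.4972       132.9944         398.9832
  3        70.00        64.8121       194.4362         777.7450
  4        70.00        63.1697       252.6787       1,263.3934
  5        70.00        61.5689       307.8444       1,847.0663
  6        70.00        60.0087       360.0519       2,520.3634
  7        70.00        58.4880       409.4158       3,275.3261
  8     1,070.00       871.3746     6,970.9967      62,738.9705
  Σ                  1,314.1451     8,696.6442      72,958.3000
P = 1,314.1451.
Convexity = Σ t(t+1)·PV / [P·(1+y)²] = 72,958.3000 / (1,314.1451 × 1.052676) = 52.73958.

52.74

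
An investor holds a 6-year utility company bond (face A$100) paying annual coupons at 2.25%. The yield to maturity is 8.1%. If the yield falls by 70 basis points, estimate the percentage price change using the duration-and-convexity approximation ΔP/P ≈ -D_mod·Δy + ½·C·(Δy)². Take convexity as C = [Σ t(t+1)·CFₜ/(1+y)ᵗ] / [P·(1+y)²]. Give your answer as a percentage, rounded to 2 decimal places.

+3.72%

With y = 0.081:
  t   CF        PV=CF/(1+0.081)^t    t·PV        t(t+1)·PV
  1         2.25         2.0814         2.0814           4.1628
  2         2.25         1.9254         3.8509          11.5527
  3         2.25         1.7812         5.3435          21.3740
  4         2.25         1.6477         6.5908          32.9541
  5         2.25         1.5242         7.6212          45.7273
  6       102.25        64.0780       384.4682       2,691.2773
  Σ                     73.0380       409.9560       2,807.0482
P = 73.0380; D_Mac = 5.61291 yrs; D_mod = 5.19234 yrs; C = 32.88892.
Duration effect: -5.19234 × (-0.007) = +0.036346
Convexity effect: 0.5 × 32.88892 × (-0.007)² = +0.0008058
ΔP/P ≈ +0.036346 + 0.0008058 = +0.037152 = +3.7152%.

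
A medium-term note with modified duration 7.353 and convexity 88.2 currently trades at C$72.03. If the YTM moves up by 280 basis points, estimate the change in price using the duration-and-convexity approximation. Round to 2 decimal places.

-C$12.34

Duration effect: -D_mod·Δy = -7.353 × (+0.028) = -0.205884
Convexity effect: ½·C·(Δy)² = 0.5 × 88.2 × (0.028)² = +0.0345744
ΔP/P ≈ -0.205884 + 0.0345744 = -0.1713096
ΔP ≈ 72.03 × (-0.1713096) = -12.339430488.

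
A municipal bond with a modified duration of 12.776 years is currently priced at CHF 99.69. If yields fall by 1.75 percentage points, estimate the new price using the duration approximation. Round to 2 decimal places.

CHF 121.98

Duration approximation: ΔP/P ≈ -D_mod · Δy = -12.776 × (-0.0175) = +0.223580.
New price ≈ 99.69 × (1 + 0.223580) = 121.9786902.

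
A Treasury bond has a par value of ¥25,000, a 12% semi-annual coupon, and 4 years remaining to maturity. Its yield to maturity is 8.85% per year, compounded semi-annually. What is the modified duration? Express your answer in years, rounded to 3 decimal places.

3.189 years

Periodic yield y = 0.04425. First find Macaulay duration:
  t   CF        PV=CF/(1+0.04425)^t    t·PV
  1     1,500.00     1,436.4376     1,436.4376
  2     1,500.00     1,375.5687     2,751.1374
  3     1,500.00     1,317.2791     3,951.8374
  4     1,500.00     1,261.4595     5,045.8381
  5     1,500.00     1,208.0053     6,040.0265
  6     1,500.00     1,156.8162     6,940.8971
  7     1,500.00     1,107.7962     7,754.5734
  8    26,500.00    18,741.7440   149,933.9524
  Σ                 27,605.1067   183,854.6999
P = 27,605.1067; Macaulay duration = 183,854.6999 / 27,605.1067 = 6.66017 half-year periods = 3.33008 years.
Modified duration = D_Mac / (1 + y) = 3.33008 / 1.04425 = 3.18897 years.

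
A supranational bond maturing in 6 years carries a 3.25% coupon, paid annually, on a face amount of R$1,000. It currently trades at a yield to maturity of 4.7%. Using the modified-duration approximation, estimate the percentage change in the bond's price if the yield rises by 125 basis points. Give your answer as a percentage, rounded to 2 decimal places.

Periodic yield y = 0.047. Modified duration first:
  t   CF        PV=CF/(1+0.047)^t    t·PV
  1        32.50        31.0411        31.0411
  2        32.50        29.6476        59.2953
  3        32.50        28.3167        84.9502
  4        32.50        27.0456       108.1824
  5        32.50        25.8315       129.1576
  6     1,032.50       783.8085     4,702.8510
  Σ                    925.6911     5,115.4776
P = 925.6911; D_Mac = 5.52612 yrs; D_mod = 5.52612/(1+0.047) = 5.27805 yrs.
ΔP/P ≈ -D_mod · Δy = -5.27805 × (+0.0125) = -0.065976 = -6.5976%.

-6.60%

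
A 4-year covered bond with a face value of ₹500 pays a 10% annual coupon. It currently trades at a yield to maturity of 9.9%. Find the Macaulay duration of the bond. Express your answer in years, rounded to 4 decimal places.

Periodic yield y = 0.099. Discount each cash flow and weight by its year:
  t   CF        PV=CF/(1+0.099)^t    t·PV
  1        50.00        45.4959        45.4959
  2        50.00        41.3975        82.7951
  3        50.00        37.6684       113.0051
  4       550.00       377.0265     1,508.1062
  Σ                    501.5884     1,749.4023
Price P = Σ PV = 501.5884.
Macaulay duration = Σ(t·PV) / P = 1,749.4023 / 501.5884 = 3.48772 years.

3.4877 years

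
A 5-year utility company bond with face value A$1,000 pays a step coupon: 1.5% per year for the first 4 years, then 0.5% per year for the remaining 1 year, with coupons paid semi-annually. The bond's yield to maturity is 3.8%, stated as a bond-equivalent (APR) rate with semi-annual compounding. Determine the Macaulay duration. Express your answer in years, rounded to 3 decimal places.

4.825 years

Periodic yield y = 0.019. Discount each cash flow and weight by its period:
  t   CF        PV=CF/(1+0.019)^t    t·PV
  1         7.50         7.3602         7.3602
  2         7.50         7.2229        14.4458
  3         7.50         7.0882        21.2647
  4         7.50         6.9561        27.8243
  5         7.50         6.8264        34.1319
  6         7.50         6.6991        40.1946
  7         7.50         6.5742        46.0193
  8         7.50         6.4516        51.6128
  9         2.50         2.1104        18.9939
  10    1,002.50       830.5056     8,305.0555
  Σ                    887.7947     8,566.9031
Price P = Σ PV = 887.7947.
Macaulay duration = Σ(t·PV) / P = 8,566.9031 / 887.7947 = 9.64964 half-year periods.
In years: 9.64964 / 2 = 4.82482 years.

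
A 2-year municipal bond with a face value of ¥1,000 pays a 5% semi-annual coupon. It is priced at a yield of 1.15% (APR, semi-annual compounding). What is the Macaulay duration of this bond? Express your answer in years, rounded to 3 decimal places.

1.931 years

Periodic yield y = 0.00575. Discount each cash flow and weight by its period:
  t   CF        PV=CF/(1+0.00575)^t    t·PV
  1        25.00        24.8571        24.8571
  2        25.00        24.7150        49.4299
  3        25.00        24.5737        73.7210
  4     1,025.00     1,001.7600     4,007.0401
  Σ                  1,075.9057     4,155.0481
Price P = Σ PV = 1,075.9057.
Macaulay duration = Σ(t·PV) / P = 4,155.0481 / 1,075.9057 = 3.86191 half-year periods.
In years: 3.86191 / 2 = 1.93095 years.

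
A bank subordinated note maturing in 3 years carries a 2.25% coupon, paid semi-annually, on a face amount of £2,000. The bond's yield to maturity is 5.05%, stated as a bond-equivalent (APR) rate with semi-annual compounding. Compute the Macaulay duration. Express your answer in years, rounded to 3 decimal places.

Periodic yield y = 0.02525. Discount each cash flow and weight by its period:
  t   CF        PV=CF/(1+0.02525)^t    t·PV
  1        22.50        21.9459        21.9459
  2        22.50        21.4054        42.8108
  3        22.50        20.8782        62.6346
  4        22.50        20.3640        81.4561
  5        22.50        19.8625        99.3124
  6     2,022.50     1,741.4454    10,448.6724
  Σ                  1,845.9014    10,756.8321
Price P = Σ PV = 1,845.9014.
Macaulay duration = Σ(t·PV) / P = 10,756.8321 / 1,845.9014 = 5.82741 half-year periods.
In years: 5.82741 / 2 = 2.91371 years.

2.914 years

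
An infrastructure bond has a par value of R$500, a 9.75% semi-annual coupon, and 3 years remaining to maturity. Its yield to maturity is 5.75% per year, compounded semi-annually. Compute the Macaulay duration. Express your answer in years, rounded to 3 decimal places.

Periodic yield y = 0.02875. Discount each cash flow and weight by its period:
  t   CF        PV=CF/(1+0.02875)^t    t·PV
  1       24.375        23.6938        23.6938
  2       24.375        23.0316        46.0633
  3       24.375        22.3880        67.1640
  4       24.375        21.7623        87.0493
  5       24.375        21.1541       105.7707
  6      524.375       442.3672     2,654.2030
  Σ                    554.3971     2,983.9441
Price P = Σ PV = 554.3971.
Macaulay duration = Σ(t·PV) / P = 2,983.9441 / 554.3971 = 5.38232 half-year periods.
In years: 5.38232 / 2 = 2.69116 years.

2.691 years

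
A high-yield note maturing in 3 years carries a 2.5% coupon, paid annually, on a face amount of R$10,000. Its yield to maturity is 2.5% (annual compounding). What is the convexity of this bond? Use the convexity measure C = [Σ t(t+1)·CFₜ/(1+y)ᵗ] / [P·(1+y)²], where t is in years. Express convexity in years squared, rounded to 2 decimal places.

11.05

With y = 0.025:
  t   CF        PV=CF/(1+0.025)^t    t·PV        t(t+1)·PV
  1       250.00       243.9024       243.9024         487.8049
  2       250.00       237.9536       475.9072       1,427.7216
  3    10,250.00     9,518.1440    28,554.4319     114,217.7275
  Σ                 10,000.0000    29,274.2415     116,133.2540
P = 10,000.0000.
Convexity = Σ t(t+1)·PV / [P·(1+y)²] = 116,133.2540 / (10,000.0000 × 1.050625) = 11.05373.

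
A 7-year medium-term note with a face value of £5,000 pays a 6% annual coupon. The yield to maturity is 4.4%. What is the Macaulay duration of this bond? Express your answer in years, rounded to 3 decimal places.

Periodic yield y = 0.044. Discount each cash flow and weight by its year:
  t   CF        PV=CF/(1+0.044)^t    t·PV
  1       300.00       287.3563       287.3563
  2       300.00       275.2455       550.4910
  3       300.00       263.6451       790.9354
  4       300.00       252.5337     1,010.1346
  5       300.00       241.8905     1,209.4524
  6       300.00       231.6959     1,390.1751
  7     5,300.00     3,920.7791    27,445.4540
  Σ                  5,473.1461    32,683.9988
Price P = Σ PV = 5,473.1461.
Macaulay duration = Σ(t·PV) / P = 32,683.9988 / 5,473.1461 = 5.97170 years.

5.972 years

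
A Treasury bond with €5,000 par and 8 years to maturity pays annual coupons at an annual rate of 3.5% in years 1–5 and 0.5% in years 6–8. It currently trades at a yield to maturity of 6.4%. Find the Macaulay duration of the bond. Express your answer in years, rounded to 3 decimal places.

Periodic yield y = 0.064. Discount each cash flow and weight by its year:
  t   CF        PV=CF/(1+0.064)^t    t·PV
  1       175.00       164.4737       164.4737
  2       175.00       154.5805       309.1611
  3       175.00       145.2825       435.8474
  4       175.00       136.5437       546.1746
  5       175.00       128.3305       641.6525
  6        25.00        17.2302       103.3812
  7        25.00        16.1938       113.3566
  8     5,025.00     3,059.1660    24,473.3279
  Σ                  3,821.8008    26,787.3749
Price P = Σ PV = 3,821.8008.
Macaulay duration = Σ(t·PV) / P = 26,787.3749 / 3,821.8008 = 7.00910 years.

7.009 years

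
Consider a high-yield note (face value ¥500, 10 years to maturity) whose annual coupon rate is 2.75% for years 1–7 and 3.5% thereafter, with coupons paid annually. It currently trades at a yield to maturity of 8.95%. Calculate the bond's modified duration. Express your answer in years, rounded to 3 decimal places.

Periodic yield y = 0.0895. First find Macaulay duration:
  t   CF        PV=CF/(1+0.0895)^t    t·PV
  1        13.75        12.6205        12.6205
  2        13.75        11.5837        23.1674
  3        13.75        10.6321        31.8964
  4        13.75         9.7587        39.0350
  5        13.75         8.9571        44.7854
  6        13.75         8.2213        49.3277
  7        13.75         7.5459        52.8214
  8        17.50         8.8150        70.5197
  9        17.50         8.0908        72.8174
  10      517.50       219.6029     2,196.0287
  Σ                    305.8280     2,593.0196
P = 305.8280; Macaulay duration = 2,593.0196 / 305.8280 = 8.47869 years.
Modified duration = D_Mac / (1 + y) = 8.47869 / 1.0895 = 7.78218 years.

7.782 years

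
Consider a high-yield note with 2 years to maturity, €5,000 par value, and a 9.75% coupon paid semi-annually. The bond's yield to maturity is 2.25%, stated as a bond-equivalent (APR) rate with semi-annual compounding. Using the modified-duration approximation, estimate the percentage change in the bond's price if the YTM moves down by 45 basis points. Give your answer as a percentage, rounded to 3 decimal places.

+0.834%

Periodic yield y = 0.01125. Modified duration first:
  t   CF        PV=CF/(1+0.01125)^t    t·PV
  1       243.75       241.0383       241.0383
  2       243.75       238.3568       476.7136
  3       243.75       235.7051       707.1154
  4     5,243.75     5,014.2714    20,057.0857
  Σ                  5,729.3717    21,481.9530
P = 5,729.3717; D_Mac = 3.74944 half-year periods = 1.87472 yrs; D_mod = 1.87472/(1+0.01125) = 1.85387 yrs.
ΔP/P ≈ -D_mod · Δy = -1.85387 × (-0.0045) = +0.008342 = +0.8342%.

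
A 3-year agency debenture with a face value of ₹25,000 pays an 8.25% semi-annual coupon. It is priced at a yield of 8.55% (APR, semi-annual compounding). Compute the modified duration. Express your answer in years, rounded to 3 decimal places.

2.605 years

Periodic yield y = 0.04275. First find Macaulay duration:
  t   CF        PV=CF/(1+0.04275)^t    t·PV
  1     1,031.25       988.9715       988.9715
  2     1,031.25       948.4262     1,896.8525
  3     1,031.25       909.5433     2,728.6298
  4     1,031.25       872.2544     3,489.0176
  5     1,031.25       836.4943     4,182.4713
  6    26,031.25    20,249.4780   121,496.8679
  Σ                 24,805.1676   134,782.8106
P = 24,805.1676; Macaulay duration = 134,782.8106 / 24,805.1676 = 5.43366 half-year periods = 2.71683 years.
Modified duration = D_Mac / (1 + y) = 2.71683 / 1.04275 = 2.60545 years.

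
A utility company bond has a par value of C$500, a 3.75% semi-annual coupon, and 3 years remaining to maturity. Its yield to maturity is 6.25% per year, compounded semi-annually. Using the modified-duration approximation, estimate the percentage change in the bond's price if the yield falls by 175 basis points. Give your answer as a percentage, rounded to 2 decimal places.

+4.85%

Periodic yield y = 0.03125. Modified duration first:
  t   CF        PV=CF/(1+0.03125)^t    t·PV
  1        9.375         9.0909         9.0909
  2        9.375         8.8154        17.6309
  3        9.375         8.5483        25.6449
  4        9.375         8.2893        33.1570
  5        9.375         8.0381        40.1903
  6      509.375       423.5004     2,541.0026
  Σ                    466.2824     2,666.7166
P = 466.2824; D_Mac = 5.71910 half-year periods = 2.85955 yrs; D_mod = 2.85955/(1+0.03125) = 2.77290 yrs.
ΔP/P ≈ -D_mod · Δy = -2.77290 × (-0.0175) = +0.048526 = +4.8526%.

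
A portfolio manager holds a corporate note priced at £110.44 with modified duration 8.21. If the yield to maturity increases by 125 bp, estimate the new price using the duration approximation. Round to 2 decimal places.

£99.11

Duration approximation: ΔP/P ≈ -D_mod · Δy = -8.21 × (+0.0125) = -0.102625.
New price ≈ 110.44 × (1 - 0.102625) = 99.106095.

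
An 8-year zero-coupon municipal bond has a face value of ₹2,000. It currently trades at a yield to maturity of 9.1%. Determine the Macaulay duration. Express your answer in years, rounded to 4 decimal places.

8.0000 years

A zero-coupon bond has a single cash flow at maturity, so its Macaulay duration equals its maturity: 8 years.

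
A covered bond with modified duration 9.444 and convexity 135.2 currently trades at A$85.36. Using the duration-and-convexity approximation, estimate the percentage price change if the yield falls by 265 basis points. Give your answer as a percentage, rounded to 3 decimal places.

+29.774%

Duration effect: -D_mod·Δy = -9.444 × (-0.0265) = +0.250266
Convexity effect: ½·C·(Δy)² = 0.5 × 135.2 × (-0.0265)² = +0.0474721
ΔP/P ≈ +0.250266 + 0.0474721 = +0.2977381
= +29.77381%.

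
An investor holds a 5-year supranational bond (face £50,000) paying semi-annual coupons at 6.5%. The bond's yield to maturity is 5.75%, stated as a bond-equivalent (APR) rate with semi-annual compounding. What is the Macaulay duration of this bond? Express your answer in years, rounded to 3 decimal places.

Periodic yield y = 0.02875. Discount each cash flow and weight by its period:
  t   CF        PV=CF/(1+0.02875)^t    t·PV
  1     1,625.00     1,579.5869     1,579.5869
  2     1,625.00     1,535.4429     3,070.8858
  3     1,625.00     1,492.5326     4,477.5977
  4     1,625.00     1,450.8215     5,803.2859
  5     1,625.00     1,410.2760     7,051.3801
  6     1,625.00     1,370.8637     8,225.1822
  7     1,625.00     1,332.5528     9,327.8696
  8     1,625.00     1,295.3126    10,362.5005
  9     1,625.00     1,259.1131    11,332.0176
  10   51,625.00    38,883.1627   388,831.6269
  Σ                 51,609.6647   450,061.9333
Price P = Σ PV = 51,609.6647.
Macaulay duration = Σ(t·PV) / P = 450,061.9333 / 51,609.6647 = 8.72050 half-year periods.
In years: 8.72050 / 2 = 4.36025 years.

4.360 years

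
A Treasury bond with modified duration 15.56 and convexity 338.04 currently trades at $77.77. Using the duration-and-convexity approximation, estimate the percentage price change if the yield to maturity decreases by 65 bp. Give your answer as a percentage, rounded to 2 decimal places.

Duration effect: -D_mod·Δy = -15.56 × (-0.0065) = +0.101140
Convexity effect: ½·C·(Δy)² = 0.5 × 338.04 × (-0.0065)² = +0.007141095
ΔP/P ≈ +0.101140 + 0.007141095 = +0.108281095
= +10.8281095%.

+10.83%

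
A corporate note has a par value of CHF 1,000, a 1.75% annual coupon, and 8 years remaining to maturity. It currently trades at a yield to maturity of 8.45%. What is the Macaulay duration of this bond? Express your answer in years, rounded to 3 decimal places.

Periodic yield y = 0.0845. Discount each cash flow and weight by its year:
  t   CF        PV=CF/(1+0.0845)^t    t·PV
  1        17.50        16.1365        16.1365
  2        17.50        14.8792        29.7584
  3        17.50        13.7199        41.1596
  4        17.50        12.6509        50.6034
  5        17.50        11.6651        58.3257
  6        17.50        10.7562        64.5375
  7        17.50         9.9182        69.4271
  8     1,017.50       531.7383     4,253.9066
  Σ                    621.4642     4,583.8548
Price P = Σ PV = 621.4642.
Macaulay duration = Σ(t·PV) / P = 4,583.8548 / 621.4642 = 7.37589 years.

7.376 years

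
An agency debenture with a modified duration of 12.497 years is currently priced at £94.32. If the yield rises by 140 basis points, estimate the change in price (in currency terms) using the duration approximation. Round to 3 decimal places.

-£16.502

Duration approximation: ΔP/P ≈ -D_mod · Δy = -12.497 × (+0.014) = -0.174958.
ΔP ≈ 94.32 × (-0.174958) = -16.50203856.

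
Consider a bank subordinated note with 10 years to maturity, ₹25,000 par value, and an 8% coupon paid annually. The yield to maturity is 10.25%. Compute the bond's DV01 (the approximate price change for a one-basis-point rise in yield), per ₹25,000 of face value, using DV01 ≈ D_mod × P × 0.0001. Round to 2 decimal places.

₹13.74

Periodic yield y = 0.1025.
  t   CF        PV=CF/(1+0.1025)^t    t·PV
  1     2,000.00     1,814.0590     1,814.0590
  2     2,000.00     1,645.4049     3,290.8099
  3     2,000.00     1,492.4308     4,477.2924
  4     2,000.00     1,353.6787     5,414.7149
  5     2,000.00     1,227.8265     6,139.1325
  6     2,000.00     1,113.6748     6,682.0490
  7     2,000.00     1,010.1359     7,070.9513
  8     2,000.00       916.2230     7,329.7844
  9     2,000.00       831.0413     7,479.3718
  10   27,000.00    10,176.0160   101,760.1604
  Σ                 21,580.4911   151,458.3255
P = 21,580.4911; D_Mac = 7.01830 yrs; D_mod = 6.36580 yrs.
DV01 ≈ 6.36580 × 21,580.4911 × 0.0001 = 13.737717.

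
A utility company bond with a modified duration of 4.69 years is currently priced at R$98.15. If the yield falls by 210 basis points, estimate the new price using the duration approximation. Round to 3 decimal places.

R$107.817

Duration approximation: ΔP/P ≈ -D_mod · Δy = -4.69 × (-0.021) = +0.098490.
New price ≈ 98.15 × (1 + 0.098490) = 107.8167935.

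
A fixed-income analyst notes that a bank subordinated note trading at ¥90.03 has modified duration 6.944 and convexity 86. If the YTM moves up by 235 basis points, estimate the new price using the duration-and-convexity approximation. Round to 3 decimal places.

Duration effect: -D_mod·Δy = -6.944 × (+0.0235) = -0.163184
Convexity effect: ½·C·(Δy)² = 0.5 × 86 × (0.0235)² = +0.02374675
ΔP/P ≈ -0.163184 + 0.02374675 = -0.13943725
New price ≈ 90.03 × (1 - 0.13943725) = 77.4764643825.

¥77.476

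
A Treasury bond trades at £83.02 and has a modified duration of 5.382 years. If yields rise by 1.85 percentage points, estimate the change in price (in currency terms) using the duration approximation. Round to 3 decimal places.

Duration approximation: ΔP/P ≈ -D_mod · Δy = -5.382 × (+0.0185) = -0.099567.
ΔP ≈ 83.02 × (-0.099567) = -8.26605234.

-£8.266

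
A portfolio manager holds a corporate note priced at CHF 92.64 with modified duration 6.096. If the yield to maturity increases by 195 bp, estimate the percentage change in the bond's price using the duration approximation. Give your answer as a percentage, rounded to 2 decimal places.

-11.89%

Duration approximation: ΔP/P ≈ -D_mod · Δy = -6.096 × (+0.0195) = -0.118872.
As a percentage: -11.8872%.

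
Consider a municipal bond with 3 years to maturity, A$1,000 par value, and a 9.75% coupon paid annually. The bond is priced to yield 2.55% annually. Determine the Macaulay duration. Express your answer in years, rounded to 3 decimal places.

Periodic yield y = 0.0255. Discount each cash flow and weight by its year:
  t   CF        PV=CF/(1+0.0255)^t    t·PV
  1        97.50        95.0756        95.0756
  2        97.50        92.7114       185.4229
  3     1,097.50     1,017.6479     3,052.9437
  Σ                  1,205.4349     3,333.4421
Price P = Σ PV = 1,205.4349.
Macaulay duration = Σ(t·PV) / P = 3,333.4421 / 1,205.4349 = 2.76534 years.

2.765 years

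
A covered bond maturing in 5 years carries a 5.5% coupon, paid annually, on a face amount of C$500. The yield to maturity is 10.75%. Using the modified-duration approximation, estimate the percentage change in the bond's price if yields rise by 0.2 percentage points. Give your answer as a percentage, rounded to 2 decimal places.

-0.80%

Periodic yield y = 0.1075. Modified duration first:
  t   CF        PV=CF/(1+0.1075)^t    t·PV
  1        27.50        24.8307        24.8307
  2        27.50        22.4205        44.8410
  3        27.50        20.2442        60.7327
  4        27.50        18.2792        73.1169
  5       527.50       316.5948     1,582.9740
  Σ                    402.3695     1,786.4954
P = 402.3695; D_Mac = 4.43994 yrs; D_mod = 4.43994/(1+0.1075) = 4.00897 yrs.
ΔP/P ≈ -D_mod · Δy = -4.00897 × (+0.002) = -0.008018 = -0.8018%.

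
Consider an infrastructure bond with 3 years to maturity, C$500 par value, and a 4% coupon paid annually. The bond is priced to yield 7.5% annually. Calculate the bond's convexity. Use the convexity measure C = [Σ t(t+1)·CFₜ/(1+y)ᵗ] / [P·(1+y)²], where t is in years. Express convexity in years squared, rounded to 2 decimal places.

With y = 0.075:
  t   CF        PV=CF/(1+0.075)^t    t·PV        t(t+1)·PV
  1        20.00        18.6047        18.6047          37.2093
  2        20.00        17.3067        34.6133         103.8399
  3       520.00       418.5795     1,255.7385       5,022.9540
  Σ                    454.4908     1,308.9564       5,164.0032
P = 454.4908.
Convexity = Σ t(t+1)·PV / [P·(1+y)²] = 5,164.0032 / (454.4908 × 1.155625) = 9.83206.

9.83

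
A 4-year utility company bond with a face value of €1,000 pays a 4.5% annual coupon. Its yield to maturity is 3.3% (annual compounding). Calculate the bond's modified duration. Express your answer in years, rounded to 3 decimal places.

3.635 years

Periodic yield y = 0.033. First find Macaulay duration:
  t   CF        PV=CF/(1+0.033)^t    t·PV
  1        45.00        43.5624        43.5624
  2        45.00        42.1708        84.3416
  3        45.00        40.8236       122.4709
  4     1,045.00       917.7302     3,670.9206
  Σ                  1,044.2870     3,921.2956
P = 1,044.2870; Macaulay duration = 3,921.2956 / 1,044.2870 = 3.75500 years.
Modified duration = D_Mac / (1 + y) = 3.75500 / 1.033 = 3.63504 years.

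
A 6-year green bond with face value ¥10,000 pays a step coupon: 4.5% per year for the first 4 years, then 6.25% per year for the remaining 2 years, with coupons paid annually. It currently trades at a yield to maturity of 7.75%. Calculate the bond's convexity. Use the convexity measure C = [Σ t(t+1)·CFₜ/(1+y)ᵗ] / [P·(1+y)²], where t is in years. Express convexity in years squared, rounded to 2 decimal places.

30.84

With y = 0.0775:
  t   CF        PV=CF/(1+0.0775)^t    t·PV        t(t+1)·PV
  1       450.00       417.6334       417.6334         835.2668
  2       450.00       387.5948       775.1896       2,325.5689
  3       450.00       359.7168     1,079.1503       4,316.6012
  4       450.00       333.8439     1,335.3755       6,676.8773
  5       625.00       430.3221     2,151.6104      12,909.6622
  6    10,625.00     6,789.3042    40,735.8250     285,150.7749
  Σ                  8,718.4151    46,494.7841     312,214.7512
P = 8,718.4151.
Convexity = Σ t(t+1)·PV / [P·(1+y)²] = 312,214.7512 / (8,718.4151 × 1.161006) = 30.84475.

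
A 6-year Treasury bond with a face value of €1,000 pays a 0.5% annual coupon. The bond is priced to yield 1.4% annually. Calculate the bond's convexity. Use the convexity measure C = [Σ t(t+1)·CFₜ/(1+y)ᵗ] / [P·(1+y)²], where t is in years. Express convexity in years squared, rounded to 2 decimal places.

With y = 0.014:
  t   CF        PV=CF/(1+0.014)^t    t·PV        t(t+1)·PV
  1         5.00         4.9310         4.9310           9.8619
  2         5.00         4.8629         9.7258          29.1773
  3         5.00         4.7957        14.3872          57.5489
  4         5.00         4.7295        18.9181          94.5906
  5         5.00         4.6642        23.3212         139.9270
  6     1,005.00       924.5669     5,547.4013      38,831.8089
  Σ                    948.5502     5,618.6845      39,162.9148
P = 948.5502.
Convexity = Σ t(t+1)·PV / [P·(1+y)²] = 39,162.9148 / (948.5502 × 1.028196) = 40.15492.

40.15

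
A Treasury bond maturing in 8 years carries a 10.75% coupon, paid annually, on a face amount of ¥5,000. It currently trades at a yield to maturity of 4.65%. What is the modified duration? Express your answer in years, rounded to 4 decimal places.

5.8463 years

Periodic yield y = 0.0465. First find Macaulay duration:
  t   CF        PV=CF/(1+0.0465)^t    t·PV
  1       537.50       513.6168       513.6168
  2       537.50       490.7949       981.5897
  3       537.50       468.9870     1,406.9609
  4       537.50       448.1481     1,792.5923
  5       537.50       428.2351     2,141.1757
  6       537.50       409.2070     2,455.2421
  7       537.50       391.0244     2,737.1707
  8     5,537.50     3,849.4606    30,795.6847
  Σ                  6,999.4739    42,824.0330
P = 6,999.4739; Macaulay duration = 42,824.0330 / 6,999.4739 = 6.11818 years.
Modified duration = D_Mac / (1 + y) = 6.11818 / 1.0465 = 5.84632 years.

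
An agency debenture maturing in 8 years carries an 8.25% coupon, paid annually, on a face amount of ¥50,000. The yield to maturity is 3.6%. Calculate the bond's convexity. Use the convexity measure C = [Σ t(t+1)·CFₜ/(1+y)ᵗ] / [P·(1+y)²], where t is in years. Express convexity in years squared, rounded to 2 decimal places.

49.58

With y = 0.036:
  t   CF        PV=CF/(1+0.036)^t    t·PV        t(t+1)·PV
  1     4,125.00     3,981.6602     3,981.6602       7,963.3205
  2     4,125.00     3,843.3014     7,686.6028      23,059.8083
  3     4,125.00     3,709.7504    11,129.2511      44,517.0044
  4     4,125.00     3,580.8401    14,323.3605      71,616.8025
  5     4,125.00     3,456.4094    17,282.0469     103,692.2816
  6     4,125.00     3,336.3025    20,017.8150     140,124.7048
  7     4,125.00     3,220.3692    22,542.5844     180,340.6755
  8    54,125.00    40,786.8219   326,294.5749   2,936,651.1740
  Σ                 65,915.4551   423,257.8958   3,507,965.7715
P = 65,915.4551.
Convexity = Σ t(t+1)·PV / [P·(1+y)²] = 3,507,965.7715 / (65,915.4551 × 1.073296) = 49.58480.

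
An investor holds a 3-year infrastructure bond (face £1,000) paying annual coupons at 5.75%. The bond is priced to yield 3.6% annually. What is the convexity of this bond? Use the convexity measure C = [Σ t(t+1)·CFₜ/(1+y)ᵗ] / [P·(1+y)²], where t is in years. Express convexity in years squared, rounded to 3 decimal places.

10.410

With y = 0.036:
  t   CF        PV=CF/(1+0.036)^t    t·PV        t(t+1)·PV
  1        57.50        55.5019        55.5019         111.0039
  2        57.50        53.5733       107.1466         321.4398
  3     1,057.50       951.0451     2,853.1353      11,412.5411
  Σ                  1,060.1203     3,015.7838      11,844.9847
P = 1,060.1203.
Convexity = Σ t(t+1)·PV / [P·(1+y)²] = 11,844.9847 / (1,060.1203 × 1.073296) = 10.41022.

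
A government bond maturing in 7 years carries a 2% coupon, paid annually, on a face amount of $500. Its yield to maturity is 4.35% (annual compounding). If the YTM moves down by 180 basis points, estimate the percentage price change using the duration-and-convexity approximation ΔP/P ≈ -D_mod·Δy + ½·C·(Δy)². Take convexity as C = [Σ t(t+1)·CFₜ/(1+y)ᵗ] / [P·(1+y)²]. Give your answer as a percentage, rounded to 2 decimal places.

+12.09%

With y = 0.0435:
  t   CF        PV=CF/(1+0.0435)^t    t·PV        t(t+1)·PV
  1        10.00         9.5831         9.5831          19.1663
  2        10.00         9.1836        18.3673          55.1019
  3        10.00         8.8008        26.4024         105.6097
  4        10.00         8.4339        33.7357         168.6787
  5        10.00         8.0824        40.4118         242.4705
  6        10.00         7.7454        46.4726         325.3079
  7       510.00       378.5498     2,649.8485      21,198.7879
  Σ                    430.3791     2,824.8214      22,115.1228
P = 430.3791; D_Mac = 6.56357 yrs; D_mod = 6.28995 yrs; C = 47.19036.
Duration effect: -6.28995 × (-0.018) = +0.113219
Convexity effect: 0.5 × 47.19036 × (-0.018)² = +0.0076448
ΔP/P ≈ +0.113219 + 0.0076448 = +0.120864 = +12.0864%.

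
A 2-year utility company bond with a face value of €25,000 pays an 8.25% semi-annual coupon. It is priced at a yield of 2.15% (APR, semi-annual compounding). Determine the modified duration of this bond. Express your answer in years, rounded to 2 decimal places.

Periodic yield y = 0.01075. First find Macaulay duration:
  t   CF        PV=CF/(1+0.01075)^t    t·PV
  1     1,031.25     1,020.2820     1,020.2820
  2     1,031.25     1,009.4306     2,018.8612
  3     1,031.25       998.6946     2,996.0839
  4    26,031.25    24,941.3538    99,765.4152
  Σ                 27,969.7610   105,800.6422
P = 27,969.7610; Macaulay duration = 105,800.6422 / 27,969.7610 = 3.78268 half-year periods = 1.89134 years.
Modified duration = D_Mac / (1 + y) = 1.89134 / 1.01075 = 1.87122 years.

1.87 years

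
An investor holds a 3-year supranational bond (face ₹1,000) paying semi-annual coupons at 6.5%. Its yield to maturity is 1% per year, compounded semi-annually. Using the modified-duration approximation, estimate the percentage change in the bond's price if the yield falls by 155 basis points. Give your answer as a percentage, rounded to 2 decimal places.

+4.31%

Periodic yield y = 0.005. Modified duration first:
  t   CF        PV=CF/(1+0.005)^t    t·PV
  1        32.50        32.3383        32.3383
  2        32.50        32.1774        64.3548
  3        32.50        32.0173        96.0520
  4        32.50        31.8580       127.4322
  5        32.50        31.6995       158.4977
  6     1,032.50     1,002.0599     6,012.3595
  Σ                  1,162.1506     6,491.0346
P = 1,162.1506; D_Mac = 5.58536 half-year periods = 2.79268 yrs; D_mod = 2.79268/(1+0.005) = 2.77879 yrs.
ΔP/P ≈ -D_mod · Δy = -2.77879 × (-0.0155) = +0.043071 = +4.3071%.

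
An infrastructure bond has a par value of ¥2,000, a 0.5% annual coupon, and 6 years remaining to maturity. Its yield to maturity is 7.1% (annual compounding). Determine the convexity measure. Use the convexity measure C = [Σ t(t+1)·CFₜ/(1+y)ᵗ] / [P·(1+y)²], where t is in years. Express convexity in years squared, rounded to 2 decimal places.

With y = 0.071:
  t   CF        PV=CF/(1+0.071)^t    t·PV        t(t+1)·PV
  1        10.00         9.3371         9.3371          18.6741
  2        10.00         8.7181        17.4362          52.3085
  3        10.00         8.1401        24.4204          97.6816
  4        10.00         7.6005        30.4020         152.0100
  5        10.00         7.0966        35.4832         212.8991
  6     2,010.00     1,331.8620     7,991.1721      55,938.2046
  Σ                  1,372.7544     8,108.2509      56,471.7779
P = 1,372.7544.
Convexity = Σ t(t+1)·PV / [P·(1+y)²] = 56,471.7779 / (1,372.7544 × 1.147041) = 35.86408.

35.86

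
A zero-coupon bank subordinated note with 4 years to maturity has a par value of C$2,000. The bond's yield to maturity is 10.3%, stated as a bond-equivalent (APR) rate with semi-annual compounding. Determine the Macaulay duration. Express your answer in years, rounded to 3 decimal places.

4.000 years

A zero-coupon bond has a single cash flow at maturity, so its Macaulay duration equals its maturity: 4 years.
(Equivalently: 8 semi-annual periods ÷ 2 = 4 years.)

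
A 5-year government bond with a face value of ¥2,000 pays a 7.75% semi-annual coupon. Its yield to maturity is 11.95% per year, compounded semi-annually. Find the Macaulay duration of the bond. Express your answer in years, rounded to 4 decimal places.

Periodic yield y = 0.05975. Discount each cash flow and weight by its period:
  t   CF        PV=CF/(1+0.05975)^t    t·PV
  1        77.50        73.1305        73.1305
  2        77.50        69.0073       138.0145
  3        77.50        65.1166       195.3497
  4        77.50        61.4452       245.7808
  5        77.50        57.9808       289.9042
  6        77.50        54.7118       328.2709
  7        77.50        51.6271       361.3897
  8        77.50        48.7163       389.7304
  9        77.50        45.9696       413.7265
  10    2,077.50     1,162.8047    11,628.0470
  Σ                  1,690.5099    14,063.3443
Price P = Σ PV = 1,690.5099.
Macaulay duration = Σ(t·PV) / P = 14,063.3443 / 1,690.5099 = 8.31900 half-year periods.
In years: 8.31900 / 2 = 4.15950 years.

4.1595 years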